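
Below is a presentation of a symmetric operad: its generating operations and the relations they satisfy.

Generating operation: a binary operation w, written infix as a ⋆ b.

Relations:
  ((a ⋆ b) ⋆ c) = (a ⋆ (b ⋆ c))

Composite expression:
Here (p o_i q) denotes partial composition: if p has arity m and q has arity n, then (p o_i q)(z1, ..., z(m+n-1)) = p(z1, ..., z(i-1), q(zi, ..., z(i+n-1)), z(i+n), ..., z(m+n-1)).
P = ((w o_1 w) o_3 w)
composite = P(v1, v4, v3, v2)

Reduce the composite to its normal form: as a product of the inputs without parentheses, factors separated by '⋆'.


v1 ⋆ v4 ⋆ v3 ⋆ v2


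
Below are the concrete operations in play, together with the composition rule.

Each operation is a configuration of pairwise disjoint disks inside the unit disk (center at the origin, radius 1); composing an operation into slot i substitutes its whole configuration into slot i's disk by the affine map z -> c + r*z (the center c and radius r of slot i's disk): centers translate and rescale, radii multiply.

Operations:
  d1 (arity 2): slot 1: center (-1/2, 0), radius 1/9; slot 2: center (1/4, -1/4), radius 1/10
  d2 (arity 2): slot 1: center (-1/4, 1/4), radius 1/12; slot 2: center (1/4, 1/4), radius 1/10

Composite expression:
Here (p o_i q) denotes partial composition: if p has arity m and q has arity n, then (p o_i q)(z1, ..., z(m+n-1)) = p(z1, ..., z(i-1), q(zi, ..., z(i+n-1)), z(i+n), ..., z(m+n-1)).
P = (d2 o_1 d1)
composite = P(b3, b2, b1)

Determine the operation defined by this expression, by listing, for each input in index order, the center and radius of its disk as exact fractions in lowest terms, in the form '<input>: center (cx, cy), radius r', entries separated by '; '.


b1: center (1/4, 1/4), radius 1/10; b2: center (-11/48, 11/48), radius 1/120; b3: center (-7/24, 1/4), radius 1/108


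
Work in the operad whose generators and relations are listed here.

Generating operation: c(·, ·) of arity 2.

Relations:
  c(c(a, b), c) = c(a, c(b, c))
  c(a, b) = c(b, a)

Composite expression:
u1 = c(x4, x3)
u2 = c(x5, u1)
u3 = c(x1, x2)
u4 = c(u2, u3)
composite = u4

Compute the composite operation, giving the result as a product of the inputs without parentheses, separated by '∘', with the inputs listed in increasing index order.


x1 ∘ x2 ∘ x3 ∘ x4 ∘ x5

Shape and order are irrelevant to c; the x-input set decides.
c(x4, x3) reduces to x4 ∘ x3
c(x5, c(x4, x3)) reduces to x5 ∘ x4 ∘ x3
c(x1, x2) reduces to x1 ∘ x2
c(c(x5, c(x4, x3)), c(x1, x2)) reduces to x5 ∘ x4 ∘ x3 ∘ x1 ∘ x2
putting the inputs in ascending order: x1 ∘ x2 ∘ x3 ∘ x4 ∘ x5


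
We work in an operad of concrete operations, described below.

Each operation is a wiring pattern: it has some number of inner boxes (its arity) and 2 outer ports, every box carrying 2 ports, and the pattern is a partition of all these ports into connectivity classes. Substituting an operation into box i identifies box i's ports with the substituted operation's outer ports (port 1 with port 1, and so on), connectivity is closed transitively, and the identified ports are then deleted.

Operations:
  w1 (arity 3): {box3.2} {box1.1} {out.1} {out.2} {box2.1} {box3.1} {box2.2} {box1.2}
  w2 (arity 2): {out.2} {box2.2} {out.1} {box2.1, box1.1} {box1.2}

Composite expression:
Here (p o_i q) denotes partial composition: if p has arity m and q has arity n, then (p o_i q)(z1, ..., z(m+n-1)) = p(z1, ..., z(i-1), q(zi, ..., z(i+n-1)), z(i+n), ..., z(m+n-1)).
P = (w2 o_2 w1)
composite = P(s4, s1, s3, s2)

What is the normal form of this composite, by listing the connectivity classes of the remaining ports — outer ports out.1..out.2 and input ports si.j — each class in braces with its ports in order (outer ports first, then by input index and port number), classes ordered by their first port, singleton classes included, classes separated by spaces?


{out.1} {out.2} {s1.1} {s1.2} {s2.1} {s2.2} {s3.1} {s3.2} {s4.1} {s4.2}

Connectivity passes through glued w2-boundaries; trace each wire chain.
stage w1: inputs (s1, s3, s2), connectivity {out.1} {out.2} {s1.1} {s1.2} {s2.1} {s2.2} {s3.1} {s3.2}, out.j its boundary
stage w2: inputs (s4, s1, s3, s2), connectivity {out.1} {out.2} {s1.1} {s1.2} {s2.1} {s2.2} {s3.1} {s3.2} {s4.1} {s4.2}, out.j its boundary


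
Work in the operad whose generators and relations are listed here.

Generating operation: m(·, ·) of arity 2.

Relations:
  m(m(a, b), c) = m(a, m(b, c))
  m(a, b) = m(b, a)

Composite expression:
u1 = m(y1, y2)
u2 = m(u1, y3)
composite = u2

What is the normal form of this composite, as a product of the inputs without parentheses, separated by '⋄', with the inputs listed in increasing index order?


y1 ⋄ y2 ⋄ y3

Any arrangement under m is one operation, so sort the y-inputs.
m(y1, y2) spells out as y1 ⋄ y2
m(m(y1, y2), y3) spells out as y1 ⋄ y2 ⋄ y3
rearranged into index order: y1 ⋄ y2 ⋄ y3


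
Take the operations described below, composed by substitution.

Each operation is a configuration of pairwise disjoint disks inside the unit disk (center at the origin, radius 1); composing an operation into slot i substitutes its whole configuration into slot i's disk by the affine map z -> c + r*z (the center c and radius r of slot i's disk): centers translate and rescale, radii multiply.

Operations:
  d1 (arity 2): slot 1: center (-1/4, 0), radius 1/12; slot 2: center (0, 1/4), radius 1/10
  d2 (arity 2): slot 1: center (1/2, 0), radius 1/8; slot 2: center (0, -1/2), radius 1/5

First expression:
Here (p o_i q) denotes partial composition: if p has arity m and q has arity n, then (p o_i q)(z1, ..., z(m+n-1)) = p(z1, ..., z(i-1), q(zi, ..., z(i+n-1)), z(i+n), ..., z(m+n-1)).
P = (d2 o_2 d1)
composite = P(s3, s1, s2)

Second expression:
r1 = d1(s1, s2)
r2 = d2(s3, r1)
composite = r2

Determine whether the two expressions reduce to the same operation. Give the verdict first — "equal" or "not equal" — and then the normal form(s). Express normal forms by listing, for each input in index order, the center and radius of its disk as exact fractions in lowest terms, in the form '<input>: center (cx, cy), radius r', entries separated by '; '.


equal: each reduces to s1: center (-1/20, -1/2), radius 1/60; s2: center (0, -9/20), radius 1/50; s3: center (1/2, 0), radius 1/8


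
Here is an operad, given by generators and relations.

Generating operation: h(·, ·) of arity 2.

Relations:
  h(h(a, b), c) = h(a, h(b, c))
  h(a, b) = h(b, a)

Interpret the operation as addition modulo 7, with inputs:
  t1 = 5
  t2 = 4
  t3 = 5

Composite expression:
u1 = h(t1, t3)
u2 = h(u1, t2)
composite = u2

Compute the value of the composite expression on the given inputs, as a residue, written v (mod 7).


h(t1, t3) = 3
h(h(t1, t3), t2) = 0

0 (mod 7)


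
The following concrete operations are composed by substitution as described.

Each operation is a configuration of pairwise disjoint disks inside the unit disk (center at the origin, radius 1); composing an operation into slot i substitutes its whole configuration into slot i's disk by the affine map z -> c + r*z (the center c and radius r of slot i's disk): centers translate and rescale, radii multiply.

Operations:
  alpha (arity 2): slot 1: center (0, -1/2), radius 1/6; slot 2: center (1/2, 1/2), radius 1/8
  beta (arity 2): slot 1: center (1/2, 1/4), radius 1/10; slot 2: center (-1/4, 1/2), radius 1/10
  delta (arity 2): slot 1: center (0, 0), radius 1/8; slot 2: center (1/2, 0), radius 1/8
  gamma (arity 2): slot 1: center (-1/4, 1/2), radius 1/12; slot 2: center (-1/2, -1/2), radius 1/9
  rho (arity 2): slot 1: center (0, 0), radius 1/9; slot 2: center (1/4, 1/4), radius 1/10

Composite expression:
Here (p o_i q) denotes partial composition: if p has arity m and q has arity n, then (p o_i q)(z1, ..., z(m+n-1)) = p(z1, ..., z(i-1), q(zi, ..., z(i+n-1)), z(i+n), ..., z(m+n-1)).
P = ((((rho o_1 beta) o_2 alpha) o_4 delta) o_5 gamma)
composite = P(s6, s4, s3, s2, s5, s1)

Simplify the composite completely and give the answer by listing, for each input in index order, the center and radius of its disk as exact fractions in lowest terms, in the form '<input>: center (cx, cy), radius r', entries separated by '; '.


Each s-disk chains the slot maps above it in rho; radii multiply.
tracing s6 down its 2-map path: center (1/18, 1/36), radius 1/90
tracing s4 down its 3-map path: center (-1/36, 1/20), radius 1/540
tracing s3 down its 3-map path: center (-1/45, 11/180), radius 1/720
tracing s2 down its 2-map path: center (1/4, 1/4), radius 1/80
tracing s5 down its 3-map path: center (19/64, 41/160), radius 1/960
tracing s1 down its 3-map path: center (47/160, 39/160), radius 1/720

s1: center (47/160, 39/160), radius 1/720; s2: center (1/4, 1/4), radius 1/80; s3: center (-1/45, 11/180), radius 1/720; s4: center (-1/36, 1/20), radius 1/540; s5: center (19/64, 41/160), radius 1/960; s6: center (1/18, 1/36), radius 1/90


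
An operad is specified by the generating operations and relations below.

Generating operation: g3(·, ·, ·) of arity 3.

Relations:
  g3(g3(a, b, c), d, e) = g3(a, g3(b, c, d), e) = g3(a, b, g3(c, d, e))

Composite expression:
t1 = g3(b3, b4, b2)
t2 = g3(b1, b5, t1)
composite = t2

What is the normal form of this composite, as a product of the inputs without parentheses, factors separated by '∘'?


Key point: g3 is associative — brackets drop, the b-order remains.
g3(b3, b4, b2) collapses to b3 ∘ b4 ∘ b2
g3(b1, b5, g3(b3, b4, b2)) collapses to b1 ∘ b5 ∘ b3 ∘ b4 ∘ b2

b1 ∘ b5 ∘ b3 ∘ b4 ∘ b2


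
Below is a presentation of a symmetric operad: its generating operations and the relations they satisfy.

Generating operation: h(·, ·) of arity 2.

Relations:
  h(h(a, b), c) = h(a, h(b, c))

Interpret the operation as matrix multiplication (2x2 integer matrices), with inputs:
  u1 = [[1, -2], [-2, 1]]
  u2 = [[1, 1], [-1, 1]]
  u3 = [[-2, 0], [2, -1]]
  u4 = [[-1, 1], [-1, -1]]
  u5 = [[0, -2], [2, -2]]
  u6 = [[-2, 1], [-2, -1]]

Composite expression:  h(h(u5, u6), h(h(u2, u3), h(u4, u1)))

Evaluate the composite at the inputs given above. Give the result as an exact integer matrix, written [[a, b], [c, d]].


[[-30, 18], [-52, 44]]

h(u5, u6) = [[4, 2], [0, 4]]
h(u2, u3) = [[0, -1], [4, -1]]
h(u4, u1) = [[-3, 3], [1, 1]]
h(h(u2, u3), h(u4, u1)) = [[-1, -1], [-13, 11]]
h(h(u5, u6), h(h(u2, u3), h(u4, u1))) = [[-30, 18], [-52, 44]]


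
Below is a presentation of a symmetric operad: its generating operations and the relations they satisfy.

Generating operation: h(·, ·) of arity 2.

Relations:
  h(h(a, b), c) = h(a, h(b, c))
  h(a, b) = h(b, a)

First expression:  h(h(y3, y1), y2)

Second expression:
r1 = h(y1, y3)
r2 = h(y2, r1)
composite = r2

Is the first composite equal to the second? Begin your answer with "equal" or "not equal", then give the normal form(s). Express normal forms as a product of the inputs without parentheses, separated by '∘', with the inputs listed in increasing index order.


equal: each reduces to y1 ∘ y2 ∘ y3

The first expression, normalized: y1 ∘ y2 ∘ y3
The second expression, normalized: y1 ∘ y2 ∘ y3
The normal forms match — equal.


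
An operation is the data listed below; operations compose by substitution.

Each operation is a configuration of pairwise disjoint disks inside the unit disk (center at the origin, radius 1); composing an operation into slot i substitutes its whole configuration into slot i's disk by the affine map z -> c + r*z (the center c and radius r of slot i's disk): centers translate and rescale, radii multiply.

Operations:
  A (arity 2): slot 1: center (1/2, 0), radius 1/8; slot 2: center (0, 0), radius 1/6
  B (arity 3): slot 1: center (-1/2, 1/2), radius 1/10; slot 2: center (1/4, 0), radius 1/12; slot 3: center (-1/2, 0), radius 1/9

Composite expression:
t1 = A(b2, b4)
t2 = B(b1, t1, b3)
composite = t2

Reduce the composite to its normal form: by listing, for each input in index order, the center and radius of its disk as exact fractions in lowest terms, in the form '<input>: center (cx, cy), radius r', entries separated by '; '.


b1: center (-1/2, 1/2), radius 1/10; b2: center (7/24, 0), radius 1/96; b3: center (-1/2, 0), radius 1/9; b4: center (1/4, 0), radius 1/72


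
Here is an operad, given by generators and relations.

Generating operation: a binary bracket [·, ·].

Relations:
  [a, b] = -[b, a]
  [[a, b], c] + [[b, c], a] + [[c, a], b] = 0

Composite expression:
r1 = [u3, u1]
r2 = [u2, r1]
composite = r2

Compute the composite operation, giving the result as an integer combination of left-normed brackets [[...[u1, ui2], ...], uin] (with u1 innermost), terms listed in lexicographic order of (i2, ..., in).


[[u1, u3], u2]


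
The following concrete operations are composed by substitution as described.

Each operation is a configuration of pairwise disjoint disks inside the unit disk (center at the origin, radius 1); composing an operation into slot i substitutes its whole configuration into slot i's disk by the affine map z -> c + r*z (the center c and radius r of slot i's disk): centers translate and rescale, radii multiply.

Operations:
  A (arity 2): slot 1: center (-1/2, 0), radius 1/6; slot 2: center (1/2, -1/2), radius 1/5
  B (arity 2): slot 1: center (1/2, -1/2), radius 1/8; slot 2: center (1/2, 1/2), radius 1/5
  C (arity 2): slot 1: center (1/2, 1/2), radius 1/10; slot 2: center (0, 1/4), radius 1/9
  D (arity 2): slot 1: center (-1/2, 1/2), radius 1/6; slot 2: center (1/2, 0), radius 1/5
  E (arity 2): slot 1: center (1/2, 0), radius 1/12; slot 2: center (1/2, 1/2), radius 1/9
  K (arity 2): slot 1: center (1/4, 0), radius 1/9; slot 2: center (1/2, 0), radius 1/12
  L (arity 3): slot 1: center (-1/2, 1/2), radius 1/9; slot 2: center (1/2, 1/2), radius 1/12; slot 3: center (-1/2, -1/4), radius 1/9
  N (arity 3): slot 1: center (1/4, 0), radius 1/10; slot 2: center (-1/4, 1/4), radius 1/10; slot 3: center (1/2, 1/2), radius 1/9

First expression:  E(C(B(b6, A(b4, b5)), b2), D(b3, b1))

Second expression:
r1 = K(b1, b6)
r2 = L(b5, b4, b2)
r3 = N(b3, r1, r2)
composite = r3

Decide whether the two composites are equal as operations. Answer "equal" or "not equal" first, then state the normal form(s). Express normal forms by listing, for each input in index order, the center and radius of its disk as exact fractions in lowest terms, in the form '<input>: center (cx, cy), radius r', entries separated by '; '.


not equal: they reduce to b1: center (5/9, 1/2), radius 1/45; b2: center (1/2, 1/48), radius 1/108; b3: center (4/9, 5/9), radius 1/54; b4: center (109/200, 11/240), radius 1/3600; b5: center (41/75, 9/200), radius 1/3000; b6: center (131/240, 3/80), radius 1/960 and b1: center (-9/40, 1/4), radius 1/90; b2: center (4/9, 17/36), radius 1/81; b3: center (1/4, 0), radius 1/10; b4: center (5/9, 5/9), radius 1/108; b5: center (4/9, 5/9), radius 1/81; b6: center (-1/5, 1/4), radius 1/120


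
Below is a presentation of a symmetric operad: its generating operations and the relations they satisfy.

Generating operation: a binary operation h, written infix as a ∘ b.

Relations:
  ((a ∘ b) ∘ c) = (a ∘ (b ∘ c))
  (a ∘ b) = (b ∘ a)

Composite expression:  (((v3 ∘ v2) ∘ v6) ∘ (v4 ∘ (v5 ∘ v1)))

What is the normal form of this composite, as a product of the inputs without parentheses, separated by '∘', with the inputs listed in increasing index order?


v1 ∘ v2 ∘ v3 ∘ v4 ∘ v5 ∘ v6


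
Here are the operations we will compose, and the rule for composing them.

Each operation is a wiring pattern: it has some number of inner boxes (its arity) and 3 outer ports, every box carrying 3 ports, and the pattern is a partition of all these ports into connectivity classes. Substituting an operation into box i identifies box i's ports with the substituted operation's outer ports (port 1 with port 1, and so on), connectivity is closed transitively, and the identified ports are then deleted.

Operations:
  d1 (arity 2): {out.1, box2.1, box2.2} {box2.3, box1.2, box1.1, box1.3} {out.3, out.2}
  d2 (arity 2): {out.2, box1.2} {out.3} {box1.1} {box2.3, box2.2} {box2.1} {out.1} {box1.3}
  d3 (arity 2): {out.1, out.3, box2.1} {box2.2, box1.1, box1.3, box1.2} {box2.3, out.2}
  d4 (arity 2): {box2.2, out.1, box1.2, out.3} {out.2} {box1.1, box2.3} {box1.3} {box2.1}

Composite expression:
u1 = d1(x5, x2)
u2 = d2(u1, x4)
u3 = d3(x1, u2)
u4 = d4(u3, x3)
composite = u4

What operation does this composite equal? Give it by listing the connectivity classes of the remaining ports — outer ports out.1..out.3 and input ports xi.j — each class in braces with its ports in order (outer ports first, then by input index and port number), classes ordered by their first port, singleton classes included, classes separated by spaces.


Connectivity passes through glued d4-boundaries; trace each wire chain.
d1 over (x5, x2) gives {out.1, x2.1, x2.2} {out.2, out.3} {x2.3, x5.1, x5.2, x5.3}, out.j being that stage's outer ports
d2 over (x5, x2, x4) gives {out.1} {out.2} {out.3} {x2.1, x2.2} {x2.3, x5.1, x5.2, x5.3} {x4.1} {x4.2, x4.3}, out.j being that stage's outer ports
d3 over (x1, x5, x2, x4) gives {out.1, out.3} {out.2} {x1.1, x1.2, x1.3} {x2.1, x2.2} {x2.3, x5.1, x5.2, x5.3} {x4.1} {x4.2, x4.3}, out.j being that stage's outer ports
d4 over (x1, x5, x2, x4, x3) gives {out.1, out.3, x3.2} {out.2} {x1.1, x1.2, x1.3} {x2.1, x2.2} {x2.3, x5.1, x5.2, x5.3} {x3.1} {x3.3} {x4.1} {x4.2, x4.3}, out.j being that stage's outer ports

{out.1, out.3, x3.2} {out.2} {x1.1, x1.2, x1.3} {x2.1, x2.2} {x2.3, x5.1, x5.2, x5.3} {x3.1} {x3.3} {x4.1} {x4.2, x4.3}


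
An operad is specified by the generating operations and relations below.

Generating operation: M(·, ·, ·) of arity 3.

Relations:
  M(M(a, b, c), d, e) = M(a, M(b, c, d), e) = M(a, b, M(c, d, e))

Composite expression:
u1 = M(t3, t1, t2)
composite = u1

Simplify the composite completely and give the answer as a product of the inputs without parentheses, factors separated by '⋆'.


t3 ⋆ t1 ⋆ t2

Every regrouping of M is equal, so read the t-inputs in written order.
M(t3, t1, t2) collapses to t3 ⋆ t1 ⋆ t2


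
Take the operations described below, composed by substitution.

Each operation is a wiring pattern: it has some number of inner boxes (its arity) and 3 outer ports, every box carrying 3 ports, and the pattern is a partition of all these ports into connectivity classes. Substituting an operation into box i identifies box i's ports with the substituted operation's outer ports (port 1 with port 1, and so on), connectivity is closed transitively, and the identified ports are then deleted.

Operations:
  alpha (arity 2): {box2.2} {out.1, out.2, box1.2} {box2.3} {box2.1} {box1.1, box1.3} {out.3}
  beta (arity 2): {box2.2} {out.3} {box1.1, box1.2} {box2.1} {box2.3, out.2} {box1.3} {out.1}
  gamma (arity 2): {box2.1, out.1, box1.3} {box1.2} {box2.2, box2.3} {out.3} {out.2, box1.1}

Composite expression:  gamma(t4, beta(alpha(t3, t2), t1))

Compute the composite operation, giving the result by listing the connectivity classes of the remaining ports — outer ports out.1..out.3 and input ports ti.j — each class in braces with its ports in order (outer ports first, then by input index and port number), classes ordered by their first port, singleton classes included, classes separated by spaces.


Treat the ports identified at gamma as solder joints: merge, then drop.
stage alpha: inputs (t3, t2), connectivity {out.1, out.2, t3.2} {out.3} {t2.1} {t2.2} {t2.3} {t3.1, t3.3}, out.j its boundary
stage beta: inputs (t3, t2, t1), connectivity {out.1} {out.2, t1.3} {out.3} {t1.1} {t1.2} {t2.1} {t2.2} {t2.3} {t3.1, t3.3} {t3.2}, out.j its boundary
stage gamma: inputs (t4, t3, t2, t1), connectivity {out.1, t4.3} {out.2, t4.1} {out.3} {t1.1} {t1.2} {t1.3} {t2.1} {t2.2} {t2.3} {t3.1, t3.3} {t3.2} {t4.2}, out.j its boundary

{out.1, t4.3} {out.2, t4.1} {out.3} {t1.1} {t1.2} {t1.3} {t2.1} {t2.2} {t2.3} {t3.1, t3.3} {t3.2} {t4.2}


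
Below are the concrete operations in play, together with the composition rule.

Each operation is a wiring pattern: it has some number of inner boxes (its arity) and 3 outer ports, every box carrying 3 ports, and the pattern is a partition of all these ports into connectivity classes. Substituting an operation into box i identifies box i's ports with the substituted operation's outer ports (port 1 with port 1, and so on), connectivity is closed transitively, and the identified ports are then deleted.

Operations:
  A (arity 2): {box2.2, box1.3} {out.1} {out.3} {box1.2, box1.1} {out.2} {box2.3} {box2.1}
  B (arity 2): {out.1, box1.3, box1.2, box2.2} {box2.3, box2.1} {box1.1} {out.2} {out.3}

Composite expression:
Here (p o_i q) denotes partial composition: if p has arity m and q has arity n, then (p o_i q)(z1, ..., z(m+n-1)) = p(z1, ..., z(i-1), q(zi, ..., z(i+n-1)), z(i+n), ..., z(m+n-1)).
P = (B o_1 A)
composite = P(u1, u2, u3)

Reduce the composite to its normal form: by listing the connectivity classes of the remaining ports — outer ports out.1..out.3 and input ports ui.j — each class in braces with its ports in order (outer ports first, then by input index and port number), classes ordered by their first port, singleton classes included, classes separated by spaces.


{out.1, u3.2} {out.2} {out.3} {u1.1, u1.2} {u1.3, u2.2} {u2.1} {u2.3} {u3.1, u3.3}

Substituting into B glues patterns; closure does the rest.
after A, the pattern on (u1, u2) reads {out.1} {out.2} {out.3} {u1.1, u1.2} {u1.3, u2.2} {u2.1} {u2.3} (out.j = its outer ports)
after B, the pattern on (u1, u2, u3) reads {out.1, u3.2} {out.2} {out.3} {u1.1, u1.2} {u1.3, u2.2} {u2.1} {u2.3} {u3.1, u3.3} (out.j = its outer ports)


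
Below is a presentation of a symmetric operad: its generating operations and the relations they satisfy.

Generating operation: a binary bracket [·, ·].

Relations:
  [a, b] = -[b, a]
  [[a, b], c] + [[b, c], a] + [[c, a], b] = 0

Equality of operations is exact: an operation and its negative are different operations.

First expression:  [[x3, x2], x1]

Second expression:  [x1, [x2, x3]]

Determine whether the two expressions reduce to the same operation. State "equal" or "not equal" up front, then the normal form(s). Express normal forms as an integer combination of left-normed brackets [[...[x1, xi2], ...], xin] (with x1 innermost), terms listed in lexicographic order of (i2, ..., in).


equal: each reduces to [[x1, x2], x3] - [[x1, x3], x2]

Reducing the first expression gives [[x1, x2], x3] - [[x1, x3], x2]
Reducing the second expression gives [[x1, x2], x3] - [[x1, x3], x2]
The normal forms match — equal.


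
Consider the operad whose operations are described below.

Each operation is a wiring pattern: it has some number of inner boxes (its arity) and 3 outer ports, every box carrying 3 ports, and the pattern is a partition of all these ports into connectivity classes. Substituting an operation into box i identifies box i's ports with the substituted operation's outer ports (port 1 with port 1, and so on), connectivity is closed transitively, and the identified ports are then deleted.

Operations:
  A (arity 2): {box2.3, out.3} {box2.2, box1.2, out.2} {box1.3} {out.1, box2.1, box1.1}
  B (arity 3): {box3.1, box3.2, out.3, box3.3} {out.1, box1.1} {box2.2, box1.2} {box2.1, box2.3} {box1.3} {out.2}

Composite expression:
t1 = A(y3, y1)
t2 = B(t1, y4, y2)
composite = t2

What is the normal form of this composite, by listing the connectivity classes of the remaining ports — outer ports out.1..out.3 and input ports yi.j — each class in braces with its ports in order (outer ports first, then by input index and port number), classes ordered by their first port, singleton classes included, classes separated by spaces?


{out.1, y1.1, y3.1} {out.2} {out.3, y2.1, y2.2, y2.3} {y1.2, y3.2, y4.2} {y1.3} {y3.3} {y4.1, y4.3}

Substituting into B glues patterns; closure does the rest.
after A, the pattern on (y3, y1) reads {out.1, y1.1, y3.1} {out.2, y1.2, y3.2} {out.3, y1.3} {y3.3} (out.j = its outer ports)
after B, the pattern on (y3, y1, y4, y2) reads {out.1, y1.1, y3.1} {out.2} {out.3, y2.1, y2.2, y2.3} {y1.2, y3.2, y4.2} {y1.3} {y3.3} {y4.1, y4.3} (out.j = its outer ports)


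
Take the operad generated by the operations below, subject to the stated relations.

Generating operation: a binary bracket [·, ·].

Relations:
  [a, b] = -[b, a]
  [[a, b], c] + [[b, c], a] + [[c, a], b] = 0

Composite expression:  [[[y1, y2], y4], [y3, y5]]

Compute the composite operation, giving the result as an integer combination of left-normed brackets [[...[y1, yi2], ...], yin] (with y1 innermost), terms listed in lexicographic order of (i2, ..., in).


[[[[y1, y2], y4], y3], y5] - [[[[y1, y2], y4], y5], y3]


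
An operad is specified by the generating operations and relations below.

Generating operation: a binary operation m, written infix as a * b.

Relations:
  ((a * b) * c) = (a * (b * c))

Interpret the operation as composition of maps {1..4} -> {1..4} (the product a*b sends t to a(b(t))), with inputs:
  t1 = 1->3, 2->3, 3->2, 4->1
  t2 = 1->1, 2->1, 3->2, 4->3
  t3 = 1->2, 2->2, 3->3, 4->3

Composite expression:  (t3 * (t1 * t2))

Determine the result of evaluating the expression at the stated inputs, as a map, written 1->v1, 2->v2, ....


1->3, 2->3, 3->3, 4->2

(t1 * t2) = 1->3, 2->3, 3->3, 4->2
(t3 * (t1 * t2)) = 1->3, 2->3, 3->3, 4->2


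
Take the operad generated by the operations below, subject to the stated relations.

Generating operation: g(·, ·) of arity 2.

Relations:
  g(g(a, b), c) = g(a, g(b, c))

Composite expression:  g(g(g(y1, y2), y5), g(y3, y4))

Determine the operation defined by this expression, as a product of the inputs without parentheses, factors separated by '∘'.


Under associativity of g, the answer is the y's in reading order.
g(y1, y2) linearizes to y1 ∘ y2
g(g(y1, y2), y5) linearizes to y1 ∘ y2 ∘ y5
g(y3, y4) linearizes to y3 ∘ y4
g(g(g(y1, y2), y5), g(y3, y4)) linearizes to y1 ∘ y2 ∘ y5 ∘ y3 ∘ y4

y1 ∘ y2 ∘ y5 ∘ y3 ∘ y4


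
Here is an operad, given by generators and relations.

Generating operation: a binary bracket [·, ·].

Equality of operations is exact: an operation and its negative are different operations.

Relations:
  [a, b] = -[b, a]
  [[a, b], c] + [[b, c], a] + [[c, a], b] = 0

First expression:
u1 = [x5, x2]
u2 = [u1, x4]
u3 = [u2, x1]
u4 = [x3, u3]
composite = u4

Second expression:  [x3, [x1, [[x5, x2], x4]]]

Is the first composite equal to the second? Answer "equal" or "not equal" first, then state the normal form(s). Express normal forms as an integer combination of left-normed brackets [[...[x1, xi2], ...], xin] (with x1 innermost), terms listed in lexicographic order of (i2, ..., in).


The first expression reduces to -[[[[x1, x2], x5], x4], x3] + [[[[x1, x4], x2], x5], x3] - [[[[x1, x4], x5], x2], x3] + [[[[x1, x5], x2], x4], x3]
The second expression reduces to [[[[x1, x2], x5], x4], x3] - [[[[x1, x4], x2], x5], x3] + [[[[x1, x4], x5], x2], x3] - [[[[x1, x5], x2], x4], x3]
Different reductions; not equal.

not equal; the first gives -[[[[x1, x2], x5], x4], x3] + [[[[x1, x4], x2], x5], x3] - [[[[x1, x4], x5], x2], x3] + [[[[x1, x5], x2], x4], x3] and the second [[[[x1, x2], x5], x4], x3] - [[[[x1, x4], x2], x5], x3] + [[[[x1, x4], x5], x2], x3] - [[[[x1, x5], x2], x4], x3]


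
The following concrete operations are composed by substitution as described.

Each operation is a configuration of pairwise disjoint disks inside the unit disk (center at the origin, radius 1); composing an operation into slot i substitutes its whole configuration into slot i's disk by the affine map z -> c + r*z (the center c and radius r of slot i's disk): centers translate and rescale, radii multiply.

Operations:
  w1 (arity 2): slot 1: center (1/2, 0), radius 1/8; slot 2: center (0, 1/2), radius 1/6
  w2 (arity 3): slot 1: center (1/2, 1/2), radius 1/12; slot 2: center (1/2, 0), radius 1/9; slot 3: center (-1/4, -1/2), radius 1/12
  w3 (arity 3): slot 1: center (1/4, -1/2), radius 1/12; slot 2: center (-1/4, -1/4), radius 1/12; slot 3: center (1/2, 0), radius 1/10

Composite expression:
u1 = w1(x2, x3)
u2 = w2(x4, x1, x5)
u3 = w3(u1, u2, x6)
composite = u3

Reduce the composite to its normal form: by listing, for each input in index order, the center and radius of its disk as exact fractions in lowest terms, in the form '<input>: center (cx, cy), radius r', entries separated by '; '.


x1: center (-5/24, -1/4), radius 1/108; x2: center (7/24, -1/2), radius 1/96; x3: center (1/4, -11/24), radius 1/72; x4: center (-5/24, -5/24), radius 1/144; x5: center (-13/48, -7/24), radius 1/144; x6: center (1/2, 0), radius 1/10

Below w3, radii multiply path by path; the x-disk centers shift.
x2: after 2 affine steps, its disk has center (7/24, -1/2), radius 1/96
x3: after 2 affine steps, its disk has center (1/4, -11/24), radius 1/72
x4: after 2 affine steps, its disk has center (-5/24, -5/24), radius 1/144
x1: after 2 affine steps, its disk has center (-5/24, -1/4), radius 1/108
x5: after 2 affine steps, its disk has center (-13/48, -7/24), radius 1/144
x6: after 1 affine step, its disk has center (1/2, 0), radius 1/10


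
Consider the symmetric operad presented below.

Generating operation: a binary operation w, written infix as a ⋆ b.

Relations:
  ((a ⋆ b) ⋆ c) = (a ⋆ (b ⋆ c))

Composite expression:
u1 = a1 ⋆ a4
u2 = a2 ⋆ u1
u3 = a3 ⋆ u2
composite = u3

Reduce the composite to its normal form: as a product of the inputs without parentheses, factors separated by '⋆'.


Associativity of w dissolves the nesting; only the a-input order survives.
(a1 ⋆ a4) reduces to a1 ⋆ a4
(a2 ⋆ (a1 ⋆ a4)) reduces to a2 ⋆ a1 ⋆ a4
(a3 ⋆ (a2 ⋆ (a1 ⋆ a4))) reduces to a3 ⋆ a2 ⋆ a1 ⋆ a4

a3 ⋆ a2 ⋆ a1 ⋆ a4


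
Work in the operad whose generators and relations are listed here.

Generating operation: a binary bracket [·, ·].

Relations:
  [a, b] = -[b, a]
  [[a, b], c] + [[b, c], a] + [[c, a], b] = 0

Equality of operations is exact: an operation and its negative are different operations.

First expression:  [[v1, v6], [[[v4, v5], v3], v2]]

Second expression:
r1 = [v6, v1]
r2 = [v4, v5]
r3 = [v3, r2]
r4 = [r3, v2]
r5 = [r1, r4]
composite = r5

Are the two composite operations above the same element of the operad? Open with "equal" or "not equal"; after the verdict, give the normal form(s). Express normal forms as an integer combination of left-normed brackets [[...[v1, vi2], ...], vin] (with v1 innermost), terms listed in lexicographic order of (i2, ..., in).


equal; the common form is [[[[[v1, v6], v2], v3], v4], v5] - [[[[[v1, v6], v2], v3], v5], v4] - [[[[[v1, v6], v2], v4], v5], v3] + [[[[[v1, v6], v2], v5], v4], v3] - [[[[[v1, v6], v3], v4], v5], v2] + [[[[[v1, v6], v3], v5], v4], v2] + [[[[[v1, v6], v4], v5], v3], v2] - [[[[[v1, v6], v5], v4], v3], v2]

Normal form of the first expression: [[[[[v1, v6], v2], v3], v4], v5] - [[[[[v1, v6], v2], v3], v5], v4] - [[[[[v1, v6], v2], v4], v5], v3] + [[[[[v1, v6], v2], v5], v4], v3] - [[[[[v1, v6], v3], v4], v5], v2] + [[[[[v1, v6], v3], v5], v4], v2] + [[[[[v1, v6], v4], v5], v3], v2] - [[[[[v1, v6], v5], v4], v3], v2]
Normal form of the second expression: [[[[[v1, v6], v2], v3], v4], v5] - [[[[[v1, v6], v2], v3], v5], v4] - [[[[[v1, v6], v2], v4], v5], v3] + [[[[[v1, v6], v2], v5], v4], v3] - [[[[[v1, v6], v3], v4], v5], v2] + [[[[[v1, v6], v3], v5], v4], v2] + [[[[[v1, v6], v4], v5], v3], v2] - [[[[[v1, v6], v5], v4], v3], v2]
Identical normal forms: equal.


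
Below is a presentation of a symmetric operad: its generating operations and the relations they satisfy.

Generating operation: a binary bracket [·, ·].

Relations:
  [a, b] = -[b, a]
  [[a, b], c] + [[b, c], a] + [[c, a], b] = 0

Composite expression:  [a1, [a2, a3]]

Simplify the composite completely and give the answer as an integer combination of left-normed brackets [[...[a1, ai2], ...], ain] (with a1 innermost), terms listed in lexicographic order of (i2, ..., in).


[[a1, a2], a3] - [[a1, a3], a2]


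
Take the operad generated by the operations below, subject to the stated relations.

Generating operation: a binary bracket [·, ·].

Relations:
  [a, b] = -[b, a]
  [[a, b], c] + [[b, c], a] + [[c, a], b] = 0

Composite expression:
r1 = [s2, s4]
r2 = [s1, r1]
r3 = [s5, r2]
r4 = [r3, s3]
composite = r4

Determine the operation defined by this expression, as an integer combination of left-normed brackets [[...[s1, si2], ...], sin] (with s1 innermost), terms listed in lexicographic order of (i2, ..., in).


-[[[[s1, s2], s4], s5], s3] + [[[[s1, s4], s2], s5], s3]

Skip Jacobi rewriting: expand, keep s1-initial words, read off terms.
Composite bracket: [[s5, [s1, [s2, s4]]], s3]
Expanding via [a, b] = ab - ba: 16 signed words (2^4 = 16).
Keep just the words that open with s1:
  s1s2s4s5s3 (sign -1) contributes -[[[[s1, s2], s4], s5], s3]
  s1s4s2s5s3 (sign +1) contributes +[[[[s1, s4], s2], s5], s3]


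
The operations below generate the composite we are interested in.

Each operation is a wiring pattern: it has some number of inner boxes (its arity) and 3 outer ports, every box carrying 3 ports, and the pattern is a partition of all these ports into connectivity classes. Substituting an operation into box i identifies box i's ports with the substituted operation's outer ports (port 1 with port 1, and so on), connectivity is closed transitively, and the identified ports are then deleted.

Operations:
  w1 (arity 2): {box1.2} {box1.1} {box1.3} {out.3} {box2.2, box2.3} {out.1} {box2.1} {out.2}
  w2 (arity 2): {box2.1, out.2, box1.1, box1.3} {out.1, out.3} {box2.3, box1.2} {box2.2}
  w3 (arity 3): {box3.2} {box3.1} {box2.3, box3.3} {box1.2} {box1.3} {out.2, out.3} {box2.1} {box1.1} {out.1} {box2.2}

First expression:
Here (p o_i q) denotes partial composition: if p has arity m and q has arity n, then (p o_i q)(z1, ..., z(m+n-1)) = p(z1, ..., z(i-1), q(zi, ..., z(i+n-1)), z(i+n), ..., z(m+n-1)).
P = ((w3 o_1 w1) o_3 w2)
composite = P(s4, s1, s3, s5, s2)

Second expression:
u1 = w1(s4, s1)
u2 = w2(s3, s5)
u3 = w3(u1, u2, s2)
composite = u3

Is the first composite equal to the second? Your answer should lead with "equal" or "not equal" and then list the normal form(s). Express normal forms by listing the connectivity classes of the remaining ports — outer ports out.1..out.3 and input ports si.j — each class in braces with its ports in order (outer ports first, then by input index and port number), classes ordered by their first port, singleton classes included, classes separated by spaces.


equal; both compose to {out.1} {out.2, out.3} {s1.1} {s1.2, s1.3} {s2.1} {s2.2} {s2.3} {s3.1, s3.3, s5.1} {s3.2, s5.3} {s4.1} {s4.2} {s4.3} {s5.2}

Reducing the first expression gives {out.1} {out.2, out.3} {s1.1} {s1.2, s1.3} {s2.1} {s2.2} {s2.3} {s3.1, s3.3, s5.1} {s3.2, s5.3} {s4.1} {s4.2} {s4.3} {s5.2}
Reducing the second expression gives {out.1} {out.2, out.3} {s1.1} {s1.2, s1.3} {s2.1} {s2.2} {s2.3} {s3.1, s3.3, s5.1} {s3.2, s5.3} {s4.1} {s4.2} {s4.3} {s5.2}
The forms coincide; equal.


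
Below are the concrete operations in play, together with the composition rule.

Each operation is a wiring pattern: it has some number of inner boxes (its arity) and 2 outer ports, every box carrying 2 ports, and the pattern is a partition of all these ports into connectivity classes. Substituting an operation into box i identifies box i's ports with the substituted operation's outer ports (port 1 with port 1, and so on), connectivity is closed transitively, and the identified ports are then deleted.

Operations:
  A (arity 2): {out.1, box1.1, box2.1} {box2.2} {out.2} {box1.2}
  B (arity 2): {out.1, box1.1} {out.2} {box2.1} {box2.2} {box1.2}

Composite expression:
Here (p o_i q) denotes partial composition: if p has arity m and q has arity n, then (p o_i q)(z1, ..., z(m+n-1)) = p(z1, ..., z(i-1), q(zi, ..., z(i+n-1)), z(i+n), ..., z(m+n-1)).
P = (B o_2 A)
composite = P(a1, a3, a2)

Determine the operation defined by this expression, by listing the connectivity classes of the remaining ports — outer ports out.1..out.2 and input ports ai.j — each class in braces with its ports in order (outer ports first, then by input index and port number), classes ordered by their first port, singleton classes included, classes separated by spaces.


{out.1, a1.1} {out.2} {a1.2} {a2.1, a3.1} {a2.2} {a3.2}

Connectivity passes through glued B-boundaries; trace each wire chain.
the subtree at A composes to {out.1, a2.1, a3.1} {out.2} {a2.2} {a3.2} on (a3, a2); out.j = own outer ports
the subtree at B composes to {out.1, a1.1} {out.2} {a1.2} {a2.1, a3.1} {a2.2} {a3.2} on (a1, a3, a2); out.j = own outer ports


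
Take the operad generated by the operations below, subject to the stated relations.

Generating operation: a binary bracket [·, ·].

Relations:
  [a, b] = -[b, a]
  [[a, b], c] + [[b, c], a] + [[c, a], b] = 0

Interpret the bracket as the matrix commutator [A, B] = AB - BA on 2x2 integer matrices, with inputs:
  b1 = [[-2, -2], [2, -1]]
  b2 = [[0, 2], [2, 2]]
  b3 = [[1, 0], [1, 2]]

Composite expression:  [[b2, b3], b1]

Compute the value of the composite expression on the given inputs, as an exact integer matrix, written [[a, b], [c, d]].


[[4, -6], [-8, -4]]

[b2, b3] = [[2, 2], [0, -2]]
[[b2, b3], b1] = [[4, -6], [-8, -4]]


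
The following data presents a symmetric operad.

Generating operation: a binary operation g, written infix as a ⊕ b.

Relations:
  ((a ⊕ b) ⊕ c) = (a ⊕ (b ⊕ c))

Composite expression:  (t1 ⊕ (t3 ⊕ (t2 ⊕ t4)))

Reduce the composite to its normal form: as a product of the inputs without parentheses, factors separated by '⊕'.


The g-tree's shape is irrelevant; the t-reading-order decides.
(t2 ⊕ t4) collapses to t2 ⊕ t4
(t3 ⊕ (t2 ⊕ t4)) collapses to t3 ⊕ t2 ⊕ t4
(t1 ⊕ (t3 ⊕ (t2 ⊕ t4))) collapses to t1 ⊕ t3 ⊕ t2 ⊕ t4

t1 ⊕ t3 ⊕ t2 ⊕ t4


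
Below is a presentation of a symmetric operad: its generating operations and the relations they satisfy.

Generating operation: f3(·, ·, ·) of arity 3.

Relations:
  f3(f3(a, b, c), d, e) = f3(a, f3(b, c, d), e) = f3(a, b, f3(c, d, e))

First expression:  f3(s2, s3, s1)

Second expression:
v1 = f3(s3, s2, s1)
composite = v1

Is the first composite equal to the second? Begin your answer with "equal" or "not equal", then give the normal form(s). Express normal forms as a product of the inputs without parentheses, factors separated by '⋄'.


not equal; first: s2 ⋄ s3 ⋄ s1; second: s3 ⋄ s2 ⋄ s1

Normal form of the first expression: s2 ⋄ s3 ⋄ s1
Normal form of the second expression: s3 ⋄ s2 ⋄ s1
The normal forms differ: not equal.


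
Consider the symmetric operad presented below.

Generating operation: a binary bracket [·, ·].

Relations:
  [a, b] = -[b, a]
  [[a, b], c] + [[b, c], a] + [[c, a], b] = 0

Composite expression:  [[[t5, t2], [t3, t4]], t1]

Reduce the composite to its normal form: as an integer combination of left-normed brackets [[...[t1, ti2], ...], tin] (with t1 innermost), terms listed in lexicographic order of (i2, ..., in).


Skip Jacobi rewriting: expand, keep t1-initial words, read off terms.
Composite bracket: [[[t5, t2], [t3, t4]], t1]
Under [a, b] = ab - ba we get 16 signed associative words (2^4 = 16).
Keep just the words that open with t1:
  word t1t2t5t3t4 has sign +1, contributing +[[[[t1, t2], t5], t3], t4]
  word t1t2t5t4t3 has sign -1, contributing -[[[[t1, t2], t5], t4], t3]
  word t1t3t4t2t5 has sign -1, contributing -[[[[t1, t3], t4], t2], t5]
  word t1t3t4t5t2 has sign +1, contributing +[[[[t1, t3], t4], t5], t2]
  word t1t4t3t2t5 has sign +1, contributing +[[[[t1, t4], t3], t2], t5]
  word t1t4t3t5t2 has sign -1, contributing -[[[[t1, t4], t3], t5], t2]
  word t1t5t2t3t4 has sign -1, contributing -[[[[t1, t5], t2], t3], t4]
  word t1t5t2t4t3 has sign +1, contributing +[[[[t1, t5], t2], t4], t3]

[[[[t1, t2], t5], t3], t4] - [[[[t1, t2], t5], t4], t3] - [[[[t1, t3], t4], t2], t5] + [[[[t1, t3], t4], t5], t2] + [[[[t1, t4], t3], t2], t5] - [[[[t1, t4], t3], t5], t2] - [[[[t1, t5], t2], t3], t4] + [[[[t1, t5], t2], t4], t3]


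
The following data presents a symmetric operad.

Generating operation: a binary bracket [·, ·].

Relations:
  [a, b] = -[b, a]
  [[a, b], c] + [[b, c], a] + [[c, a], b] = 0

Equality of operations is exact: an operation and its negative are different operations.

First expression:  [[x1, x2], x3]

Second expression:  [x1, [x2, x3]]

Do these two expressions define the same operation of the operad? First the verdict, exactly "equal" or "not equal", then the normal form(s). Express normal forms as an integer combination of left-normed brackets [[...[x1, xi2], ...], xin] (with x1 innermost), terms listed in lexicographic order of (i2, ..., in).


not equal; the first gives [[x1, x2], x3] and the second [[x1, x2], x3] - [[x1, x3], x2]

The first expression reduces to [[x1, x2], x3]
The second expression reduces to [[x1, x2], x3] - [[x1, x3], x2]
The forms do not match — not equal.
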